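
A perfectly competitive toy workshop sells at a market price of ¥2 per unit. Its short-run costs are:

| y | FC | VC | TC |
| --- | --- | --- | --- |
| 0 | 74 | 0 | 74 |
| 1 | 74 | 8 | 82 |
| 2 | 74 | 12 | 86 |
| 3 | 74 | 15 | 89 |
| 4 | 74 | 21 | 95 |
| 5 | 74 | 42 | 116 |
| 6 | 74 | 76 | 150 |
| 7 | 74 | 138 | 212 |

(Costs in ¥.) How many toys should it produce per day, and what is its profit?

Compute π = P·y − TC at each output: y=0: -74; y=1: -80; y=2: -82; y=3: -83; y=4: -87; y=5: -106; y=6: -138; y=7: -198.
Profit is highest at y = 0. Equivalently, the lowest AVC in the table is 15/3 ≈ ¥5 at y = 3, and P = ¥2 falls below it — price never covers variable cost, so the firm shuts down and loses only its fixed cost.

y = 0 (shut down); profit = -¥74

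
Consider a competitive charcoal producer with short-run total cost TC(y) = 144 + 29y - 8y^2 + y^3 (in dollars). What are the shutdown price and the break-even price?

AVC = 29 - 8y + y^2; minimized at y = 4, giving min AVC = $13. That is the shutdown price.
ATC = 144/y + 29 - 8y + y^2. Setting dATC/dy = −144/y^2 − 8 + 2y = 0 gives y = 6 (since 2·6^3 − 8·6^2 = 144).
min ATC = 144/6 + 29 − 8·6 + 6^2 = $41. That is the break-even price.
Between these two prices the firm operates at a loss; above $41 it earns a profit.

Shutdown price = $13; break-even price = $41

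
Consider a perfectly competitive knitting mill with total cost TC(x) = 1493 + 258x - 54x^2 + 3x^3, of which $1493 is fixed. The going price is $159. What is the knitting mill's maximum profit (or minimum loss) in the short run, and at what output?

Profit = -$41 at x = 11

AVC = 258 - 54x + 3x^2 has its minimum $15 at x = 9; price $159 clears that bar, so the firm operates.
MC = 258 - 108x + 9x^2. Setting P = MC and taking the root on the rising branch gives x* = 11.
TR = 159·11 = 1749. TC = 1493 + 297 = 1790. Profit = 1749 − 1790 = -$41.
That loss of $41 beats the $1493 the firm would lose by shutting down; producing recovers $1452 of fixed cost.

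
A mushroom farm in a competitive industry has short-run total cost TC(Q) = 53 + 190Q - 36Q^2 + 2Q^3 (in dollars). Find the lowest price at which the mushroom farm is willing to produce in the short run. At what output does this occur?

Short-run supply begins at min AVC. From VC = 190Q - 36Q^2 + 2Q^3, AVC = 190 - 36Q + 2Q^2.
dAVC/dQ = -36 + 4Q = 0 gives Q = 9. min AVC = 190 - 36·9 + 2·9^2 = 28.
For P < $28 the firm produces nothing.

$28 per unit, at Q = 9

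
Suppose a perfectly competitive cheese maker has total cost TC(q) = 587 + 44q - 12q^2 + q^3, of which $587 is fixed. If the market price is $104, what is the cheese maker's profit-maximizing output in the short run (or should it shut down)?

Strip out fixed cost: VC = 44q - 12q^2 + q^3. Then AVC = 44 - 12q + q^2 and MC = 44 - 24q + 3q^2.
AVC is minimized where dAVC/dq = -12 + 2q = 0, at q = 6; min AVC = 44 - 12·6 + 6^2 = $8.
Since P = $104 ≥ min AVC = $8, price covers variable cost and the firm should produce.
P = MC gives -60 - 24q + 3q^2 = 0, with roots -2 and 10. Take the larger (rising MC): q* = 10.
Check: AVC at q = 10 is $24 ≤ P, so revenue covers variable cost.
Profit = P·q − TC = 104·10 − 827 = $213.

Produce at q = 10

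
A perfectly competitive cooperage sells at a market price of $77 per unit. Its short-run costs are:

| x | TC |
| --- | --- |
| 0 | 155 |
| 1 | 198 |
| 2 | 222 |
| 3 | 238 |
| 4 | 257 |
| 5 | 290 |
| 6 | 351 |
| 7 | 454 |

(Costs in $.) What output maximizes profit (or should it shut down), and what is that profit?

x = 6; profit = $111

Tabulate TR − TC: x=0: -155; x=1: -121; x=2: -68; x=3: -7; x=4: 51; x=5: 95; x=6: 111; x=7: 85.
Profit is maximized at x = 6. AVC there is 196/6 = $32.67 ≤ P, so producing beats shutting down (which would give -$155).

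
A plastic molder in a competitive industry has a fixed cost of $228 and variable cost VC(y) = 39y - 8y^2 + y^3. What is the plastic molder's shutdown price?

The shutdown price is the minimum of AVC. VC = 39y - 8y^2 + y^3, so AVC = 39 - 8y + y^2.
dAVC/dy = -8 + 2y = 0 gives y = 4. min AVC = 39 - 8·4 + 4^2 = 23.
So the shutdown price is $23.

$23 per unit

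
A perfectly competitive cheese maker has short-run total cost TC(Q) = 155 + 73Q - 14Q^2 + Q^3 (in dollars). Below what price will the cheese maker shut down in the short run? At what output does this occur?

$24 per unit, at Q = 7

The firm shuts down when price falls below the minimum of average variable cost. AVC = VC/Q = 73 - 14Q + Q^2.
dAVC/dQ = -14 + 2Q = 0 gives Q = 7. min AVC = 73 - 14·7 + 7^2 = 24.
The firm shuts down for any P below $24.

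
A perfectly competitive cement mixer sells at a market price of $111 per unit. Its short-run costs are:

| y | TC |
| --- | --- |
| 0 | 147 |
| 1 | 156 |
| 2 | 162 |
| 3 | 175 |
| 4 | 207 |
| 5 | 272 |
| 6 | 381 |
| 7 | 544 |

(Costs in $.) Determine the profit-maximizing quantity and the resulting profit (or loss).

y = 6; profit = $285

Profit at each row (π = 111y − TC): y=0: -147; y=1: -45; y=2: 60; y=3: 158; y=4: 237; y=5: 283; y=6: 285; y=7: 233.
Profit is maximized at y = 6. AVC there is 234/6 = $39 ≤ P, so producing beats shutting down (which would give -$147).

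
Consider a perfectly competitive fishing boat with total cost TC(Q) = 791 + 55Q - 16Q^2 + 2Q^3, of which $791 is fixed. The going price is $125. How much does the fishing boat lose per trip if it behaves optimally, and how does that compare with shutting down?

AVC = 55 - 16Q + 2Q^2; min AVC = $23 at Q = 4. Since P = $125 ≥ min AVC, the firm produces.
With MC = 55 - 32Q + 6Q^2, P = MC on the upward-sloping part at Q* = 7.
TR = 125·7 = 875. TC = 791 + 287 = 1078. Profit = 875 − 1078 = -$203.
Shutting down would mean losing the fixed cost of $791, so operating at a loss of $203 is better by $588.

Profit = -$203 at Q = 7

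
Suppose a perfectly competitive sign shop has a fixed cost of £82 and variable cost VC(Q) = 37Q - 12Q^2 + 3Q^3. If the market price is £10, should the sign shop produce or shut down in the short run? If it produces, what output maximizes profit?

Shut down

Variable cost is VC = 37Q - 12Q^2 + 3Q^3, so AVC = VC/Q = 37 - 12Q + 3Q^2 and MC = dTC/dQ = 37 - 24Q + 9Q^2.
AVC is minimized where dAVC/dQ = -12 + 6Q = 0, at Q = 2; min AVC = 37 - 12·2 + 3·2^2 = £25.
Since P = £10 < min AVC = £25, price fails to cover variable cost at any output.
Shutting down limits the loss to fixed cost, £82.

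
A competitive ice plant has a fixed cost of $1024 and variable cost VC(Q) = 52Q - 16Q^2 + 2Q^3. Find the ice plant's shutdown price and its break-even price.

Shutdown price = $20; break-even price = $180

Shutdown price = min AVC. AVC = 52 - 16Q + 2Q^2, with vertex at Q = 4 and minimum $20.
ATC = 1024/Q + 52 - 16Q + 2Q^2. Setting dATC/dQ = −1024/Q^2 − 16 + 4Q = 0 gives Q = 8 (since 4·8^3 − 16·8^2 = 1024).
min ATC = 1024/8 + 52 − 16·8 + 2·8^2 = $180. That is the break-even price.
For $20 ≤ P < $180 the firm produces at a loss; below $20 it shuts down.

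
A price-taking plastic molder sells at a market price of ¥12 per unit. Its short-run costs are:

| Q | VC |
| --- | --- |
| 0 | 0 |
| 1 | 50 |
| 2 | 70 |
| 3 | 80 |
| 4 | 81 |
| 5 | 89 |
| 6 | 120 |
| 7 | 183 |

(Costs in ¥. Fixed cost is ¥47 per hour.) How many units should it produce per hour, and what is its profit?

Compute π = P·Q − TC at each output: Q=0: -47; Q=1: -85; Q=2: -93; Q=3: -91; Q=4: -80; Q=5: -76; Q=6: -95; Q=7: -146.
Profit is highest at Q = 0. Equivalently, the lowest AVC in the table is 89/5 ≈ ¥17.80 at Q = 5, and P = ¥12 falls below it — price never covers variable cost, so the firm shuts down and loses only its fixed cost.

Q = 0 (shut down); profit = -¥47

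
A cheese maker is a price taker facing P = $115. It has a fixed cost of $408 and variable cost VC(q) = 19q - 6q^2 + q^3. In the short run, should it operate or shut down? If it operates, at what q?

Variable cost is VC = 19q - 6q^2 + q^3, so AVC = VC/q = 19 - 6q + q^2 and MC = dTC/dq = 19 - 12q + 3q^2.
AVC is minimized where dAVC/dq = -6 + 2q = 0, at q = 3; min AVC = 19 - 6·3 + 3^2 = $10.
Since P = $115 ≥ min AVC = $10, price covers variable cost and the firm should produce.
Set P = MC: 115 = 19 - 12q + 3q^2 → -96 - 12q + 3q^2 = 0. The roots are q = -4 and q = 8; the profit-maximizing output is on the rising part of MC, so q* = 8.
Check: AVC at q = 8 is $35 ≤ P, so revenue covers variable cost.
Profit = P·q − TC = 115·8 − 688 = $232.

Produce at q = 8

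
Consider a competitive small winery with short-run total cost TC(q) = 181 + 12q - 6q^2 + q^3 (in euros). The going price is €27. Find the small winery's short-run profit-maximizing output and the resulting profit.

AVC = 12 - 6q + q^2 has its minimum €3 at q = 3; price €27 clears that bar, so the firm operates.
With MC = 12 - 12q + 3q^2, P = MC on the upward-sloping part at q* = 5.
TR = 27·5 = 135. TC = 181 + 35 = 216. Profit = 135 − 216 = -€81.
That loss of €81 beats the €181 the firm would lose by shutting down; producing recovers €100 of fixed cost.

Profit = -€81 at q = 5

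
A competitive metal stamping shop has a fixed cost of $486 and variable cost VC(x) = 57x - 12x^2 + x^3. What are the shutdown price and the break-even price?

Shutdown price = min AVC. AVC = 57 - 12x + x^2, with vertex at x = 6 and minimum $21.
ATC = 486/x + 57 - 12x + x^2. Setting dATC/dx = −486/x^2 − 12 + 2x = 0 gives x = 9 (since 2·9^3 − 12·9^2 = 486).
min ATC = 486/9 + 57 − 12·9 + 9^2 = $84. That is the break-even price.
Between these two prices the firm operates at a loss; above $84 it earns a profit.

Shutdown price = $21; break-even price = $84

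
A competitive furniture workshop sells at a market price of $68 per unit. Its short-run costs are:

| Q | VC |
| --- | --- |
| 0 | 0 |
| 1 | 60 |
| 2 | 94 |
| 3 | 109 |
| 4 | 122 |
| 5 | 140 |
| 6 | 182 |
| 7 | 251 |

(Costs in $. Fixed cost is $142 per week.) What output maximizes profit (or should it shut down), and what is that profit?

Q = 6; profit = $84

Tabulate TR − TC: Q=0: -142; Q=1: -134; Q=2: -100; Q=3: -47; Q=4: 8; Q=5: 58; Q=6: 84; Q=7: 83.
Profit is maximized at Q = 6. AVC there is 182/6 = $30.33 ≤ P, so producing beats shutting down (which would give -$142).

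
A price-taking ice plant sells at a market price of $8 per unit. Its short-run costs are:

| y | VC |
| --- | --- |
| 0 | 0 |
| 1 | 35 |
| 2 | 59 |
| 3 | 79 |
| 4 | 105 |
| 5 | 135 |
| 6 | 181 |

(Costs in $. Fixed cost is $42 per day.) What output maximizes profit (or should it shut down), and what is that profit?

Profit at each row (π = 8y − TC): y=0: -42; y=1: -69; y=2: -85; y=3: -97; y=4: -115; y=5: -137; y=6: -175.
Profit is highest at y = 0. Equivalently, the lowest AVC in the table is 105/4 ≈ $26.25 at y = 4, and P = $8 falls below it — price never covers variable cost, so the firm shuts down and loses only its fixed cost.

y = 0 (shut down); profit = -$42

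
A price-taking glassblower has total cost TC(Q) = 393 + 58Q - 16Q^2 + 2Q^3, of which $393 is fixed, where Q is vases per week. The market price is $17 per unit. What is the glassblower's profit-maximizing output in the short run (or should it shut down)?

Shut down

Variable cost is VC = 58Q - 16Q^2 + 2Q^3, so AVC = VC/Q = 58 - 16Q + 2Q^2 and MC = dTC/dQ = 58 - 32Q + 6Q^2.
AVC hits its minimum where MC = AVC, at Q = 4, giving min AVC = 58 - 16·4 + 2·4^2 = $26.
Since P = $17 < min AVC = $26, price fails to cover variable cost at any output.
The firm minimizes its loss by shutting down and losing only its fixed cost of $393.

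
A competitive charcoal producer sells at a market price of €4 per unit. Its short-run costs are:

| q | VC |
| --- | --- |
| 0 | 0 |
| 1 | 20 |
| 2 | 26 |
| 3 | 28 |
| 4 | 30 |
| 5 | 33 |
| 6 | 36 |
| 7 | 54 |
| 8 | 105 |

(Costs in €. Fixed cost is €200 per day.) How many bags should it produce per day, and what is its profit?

Tabulate TR − TC: q=0: -200; q=1: -216; q=2: -218; q=3: -216; q=4: -214; q=5: -213; q=6: -212; q=7: -226; q=8: -273.
Profit is highest at q = 0. Equivalently, the lowest AVC in the table is 36/6 ≈ €6 at q = 6, and P = €4 falls below it — price never covers variable cost, so the firm shuts down and loses only its fixed cost.

q = 0 (shut down); profit = -€200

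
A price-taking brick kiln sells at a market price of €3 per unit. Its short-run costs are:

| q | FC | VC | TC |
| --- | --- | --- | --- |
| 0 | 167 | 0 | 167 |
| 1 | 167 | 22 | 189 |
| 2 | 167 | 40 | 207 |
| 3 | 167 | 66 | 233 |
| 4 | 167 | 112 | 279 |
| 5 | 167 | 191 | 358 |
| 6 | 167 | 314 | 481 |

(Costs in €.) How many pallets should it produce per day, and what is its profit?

Profit at each row (π = 3q − TC): q=0: -167; q=1: -186; q=2: -201; q=3: -224; q=4: -267; q=5: -343; q=6: -463.
Profit is highest at q = 0. Equivalently, the lowest AVC in the table is 40/2 ≈ €20 at q = 2, and P = €3 falls below it — price never covers variable cost, so the firm shuts down and loses only its fixed cost.

q = 0 (shut down); profit = -€167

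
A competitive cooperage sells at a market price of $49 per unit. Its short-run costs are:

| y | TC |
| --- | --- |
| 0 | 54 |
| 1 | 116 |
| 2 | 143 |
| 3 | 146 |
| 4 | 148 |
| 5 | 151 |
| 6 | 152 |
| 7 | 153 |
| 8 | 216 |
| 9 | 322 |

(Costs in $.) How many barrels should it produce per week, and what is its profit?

y = 7; profit = $190

Tabulate TR − TC: y=0: -54; y=1: -67; y=2: -45; y=3: 1; y=4: 48; y=5: 94; y=6: 142; y=7: 190; y=8: 176; y=9: 119.
Profit is maximized at y = 7. AVC there is 99/7 = $14.14 ≤ P, so producing beats shutting down (which would give -$54).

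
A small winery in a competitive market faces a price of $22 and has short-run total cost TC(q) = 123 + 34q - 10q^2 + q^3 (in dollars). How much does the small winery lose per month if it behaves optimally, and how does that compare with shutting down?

Profit = -$51 at q = 6

AVC = 34 - 10q + q^2; min AVC = $9 at q = 5. Since P = $22 ≥ min AVC, the firm produces.
MC = 34 - 20q + 3q^2. Setting P = MC and taking the root on the rising branch gives q* = 6.
TR = 22·6 = 132. TC = 123 + 60 = 183. Profit = 132 − 183 = -$51.
That loss of $51 beats the $123 the firm would lose by shutting down; producing recovers $72 of fixed cost.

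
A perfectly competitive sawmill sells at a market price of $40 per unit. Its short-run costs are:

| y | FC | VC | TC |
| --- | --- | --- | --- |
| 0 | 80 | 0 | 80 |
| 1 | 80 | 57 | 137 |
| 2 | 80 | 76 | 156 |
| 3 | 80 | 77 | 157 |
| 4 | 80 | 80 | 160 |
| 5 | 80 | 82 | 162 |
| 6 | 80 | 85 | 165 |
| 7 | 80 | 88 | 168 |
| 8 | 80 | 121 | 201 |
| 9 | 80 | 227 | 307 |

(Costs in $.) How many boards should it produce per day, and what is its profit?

Tabulate TR − TC: y=0: -80; y=1: -97; y=2: -76; y=3: -37; y=4: 0; y=5: 38; y=6: 75; y=7: 112; y=8: 119; y=9: 53.
Profit is maximized at y = 8. AVC there is 121/8 = $15.12 ≤ P, so producing beats shutting down (which would give -$80).

y = 8; profit = $119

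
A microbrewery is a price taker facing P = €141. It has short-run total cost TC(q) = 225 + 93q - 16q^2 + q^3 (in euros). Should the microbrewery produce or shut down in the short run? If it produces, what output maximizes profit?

Produce at q = 12

From TC, MC = TC'(q) = 93 - 32q + 3q^2 and AVC = VC/q = 93 - 16q + q^2.
AVC hits its minimum where MC = AVC, at q = 8, giving min AVC = 93 - 16·8 + 8^2 = €29.
Because €141 ≥ €29, revenue can cover variable cost; the firm operates.
P = MC gives -48 - 32q + 3q^2 = 0, with roots -4/3 and 12. Take the larger (rising MC): q* = 12.
Check: AVC at q = 12 is €45 ≤ P, so revenue covers variable cost.
Profit = P·q − TC = 141·12 − 765 = €927.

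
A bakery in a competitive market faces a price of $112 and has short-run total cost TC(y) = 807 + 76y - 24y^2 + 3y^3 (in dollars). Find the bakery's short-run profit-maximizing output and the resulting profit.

AVC = 76 - 24y + 3y^2 has its minimum $28 at y = 4; price $112 clears that bar, so the firm operates.
MC = 76 - 48y + 9y^2. Setting P = MC and taking the root on the rising branch gives y* = 6.
TR = 112·6 = 672. TC = 807 + 240 = 1047. Profit = 672 − 1047 = -$375.
That loss of $375 beats the $807 the firm would lose by shutting down; producing recovers $432 of fixed cost.

Profit = -$375 at y = 6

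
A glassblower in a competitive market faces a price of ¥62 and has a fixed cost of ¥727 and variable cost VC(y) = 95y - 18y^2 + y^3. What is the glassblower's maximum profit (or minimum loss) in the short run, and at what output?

Profit = -¥243 at y = 11

AVC = 95 - 18y + y^2 has its minimum ¥14 at y = 9; price ¥62 clears that bar, so the firm operates.
MC = 95 - 36y + 3y^2. Setting P = MC and taking the root on the rising branch gives y* = 11.
TR = 62·11 = 682. TC = 727 + 198 = 925. Profit = 682 − 925 = -¥243.
Shutting down would mean losing the fixed cost of ¥727, so operating at a loss of ¥243 is better by ¥484.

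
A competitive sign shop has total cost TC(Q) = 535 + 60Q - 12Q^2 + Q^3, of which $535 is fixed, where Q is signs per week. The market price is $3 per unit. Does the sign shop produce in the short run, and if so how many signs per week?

Variable cost is VC = 60Q - 12Q^2 + Q^3, so AVC = VC/Q = 60 - 12Q + Q^2 and MC = dTC/dQ = 60 - 24Q + 3Q^2.
AVC hits its minimum where MC = AVC, at Q = 6, giving min AVC = 60 - 12·6 + 6^2 = $24.
Since P = $3 < min AVC = $24, price fails to cover variable cost at any output.
The firm minimizes its loss by shutting down and losing only its fixed cost of $535.

Shut down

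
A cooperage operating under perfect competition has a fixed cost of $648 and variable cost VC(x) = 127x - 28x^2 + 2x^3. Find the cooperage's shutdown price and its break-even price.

AVC = 127 - 28x + 2x^2; minimized at x = 7, giving min AVC = $29. That is the shutdown price.
ATC = 648/x + 127 - 28x + 2x^2. Setting dATC/dx = −648/x^2 − 28 + 4x = 0 gives x = 9 (since 4·9^3 − 28·9^2 = 648).
min ATC = 648/9 + 127 − 28·9 + 2·9^2 = $109. That is the break-even price.
For $29 ≤ P < $109 the firm produces at a loss; below $29 it shuts down.

Shutdown price = $29; break-even price = $109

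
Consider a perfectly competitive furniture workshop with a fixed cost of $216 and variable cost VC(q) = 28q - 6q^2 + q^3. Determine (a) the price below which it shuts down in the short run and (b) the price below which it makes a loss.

Shutdown price = $19; break-even price = $64

AVC = 28 - 6q + q^2; minimized at q = 3, giving min AVC = $19. That is the shutdown price.
ATC = 216/q + 28 - 6q + q^2. Setting dATC/dq = −216/q^2 − 6 + 2q = 0 gives q = 6 (since 2·6^3 − 6·6^2 = 216).
min ATC = 216/6 + 28 − 6·6 + 6^2 = $64. That is the break-even price.
For $19 ≤ P < $64 the firm produces at a loss; below $19 it shuts down.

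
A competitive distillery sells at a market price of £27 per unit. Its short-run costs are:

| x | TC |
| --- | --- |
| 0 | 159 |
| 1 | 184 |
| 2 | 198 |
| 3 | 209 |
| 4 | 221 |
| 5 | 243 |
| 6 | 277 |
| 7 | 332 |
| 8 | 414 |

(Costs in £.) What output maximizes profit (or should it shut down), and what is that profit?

Compute π = P·x − TC at each output: x=0: -159; x=1: -157; x=2: -144; x=3: -128; x=4: -113; x=5: -108; x=6: -115; x=7: -143; x=8: -198.
Profit is maximized at x = 5. AVC there is 84/5 = £16.80 ≤ P, so producing beats shutting down (which would give -£159).

x = 5; profit = -£108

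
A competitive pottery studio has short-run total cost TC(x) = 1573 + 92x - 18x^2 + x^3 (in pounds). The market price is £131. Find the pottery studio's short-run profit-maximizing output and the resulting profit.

AVC = 92 - 18x + x^2 has its minimum £11 at x = 9; price £131 clears that bar, so the firm operates.
With MC = 92 - 36x + 3x^2, P = MC on the upward-sloping part at x* = 13.
TR = 131·13 = 1703. TC = 1573 + 351 = 1924. Profit = 1703 − 1924 = -£221.
Shutting down would mean losing the fixed cost of £1573, so operating at a loss of £221 is better by £1352.

Profit = -£221 at x = 13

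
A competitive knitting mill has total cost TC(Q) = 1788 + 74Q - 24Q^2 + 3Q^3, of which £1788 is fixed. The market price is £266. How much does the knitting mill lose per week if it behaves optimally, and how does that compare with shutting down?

Profit = -£252 at Q = 8

AVC = 74 - 24Q + 3Q^2 has its minimum £26 at Q = 4; price £266 clears that bar, so the firm operates.
With MC = 74 - 48Q + 9Q^2, P = MC on the upward-sloping part at Q* = 8.
TR = 266·8 = 2128. TC = 1788 + 592 = 2380. Profit = 2128 − 2380 = -£252.
That loss of £252 beats the £1788 the firm would lose by shutting down; producing recovers £1536 of fixed cost.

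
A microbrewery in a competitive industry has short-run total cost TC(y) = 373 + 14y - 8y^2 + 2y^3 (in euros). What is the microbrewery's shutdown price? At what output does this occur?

The firm shuts down when price falls below the minimum of average variable cost. AVC = VC/y = 14 - 8y + 2y^2.
dAVC/dy = -8 + 4y = 0 gives y = 2. min AVC = 14 - 8·2 + 2·2^2 = 6.
So the shutdown price is €6.

€6 per unit, at y = 2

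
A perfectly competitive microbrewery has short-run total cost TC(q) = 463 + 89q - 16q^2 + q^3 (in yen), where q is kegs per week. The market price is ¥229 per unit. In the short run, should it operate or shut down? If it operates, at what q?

Strip out fixed cost: VC = 89q - 16q^2 + q^3. Then AVC = 89 - 16q + q^2 and MC = 89 - 32q + 3q^2.
AVC hits its minimum where MC = AVC, at q = 8, giving min AVC = 89 - 16·8 + 8^2 = ¥25.
Because ¥229 ≥ ¥25, revenue can cover variable cost; the firm operates.
P = MC gives -140 - 32q + 3q^2 = 0, with roots -10/3 and 14. Take the larger (rising MC): q* = 14.
Check: AVC at q = 14 is ¥61 ≤ P, so revenue covers variable cost.
Profit = P·q − TC = 229·14 − 1317 = ¥1889.

Produce at q = 14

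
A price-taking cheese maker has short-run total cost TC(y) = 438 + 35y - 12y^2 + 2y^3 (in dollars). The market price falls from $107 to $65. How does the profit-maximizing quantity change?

Output falls from 6 to 5

MC = 35 - 24y + 6y^2; the shutdown threshold is min AVC = $17 (at y = 3).
At P = $107 ≥ min AVC, set P = MC on the rising branch: y = 6.
At P = $65 ≥ min AVC, set P = MC: y = 5. The firm stays open but cuts output.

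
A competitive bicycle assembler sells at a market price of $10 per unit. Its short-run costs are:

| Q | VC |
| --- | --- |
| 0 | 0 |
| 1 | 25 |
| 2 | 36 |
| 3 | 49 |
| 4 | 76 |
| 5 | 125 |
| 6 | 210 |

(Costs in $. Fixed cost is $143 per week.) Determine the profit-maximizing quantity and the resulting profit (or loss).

Q = 0 (shut down); profit = -$143

Tabulate TR − TC: Q=0: -143; Q=1: -158; Q=2: -159; Q=3: -162; Q=4: -179; Q=5: -218; Q=6: -293.
Profit is highest at Q = 0. Equivalently, the lowest AVC in the table is 49/3 ≈ $16.33 at Q = 3, and P = $10 falls below it — price never covers variable cost, so the firm shuts down and loses only its fixed cost.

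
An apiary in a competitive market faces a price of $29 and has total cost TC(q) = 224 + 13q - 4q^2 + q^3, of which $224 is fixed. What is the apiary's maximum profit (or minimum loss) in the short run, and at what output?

AVC = 13 - 4q + q^2 has its minimum $9 at q = 2; price $29 clears that bar, so the firm operates.
MC = 13 - 8q + 3q^2. Setting P = MC and taking the root on the rising branch gives q* = 4.
TR = 29·4 = 116. TC = 224 + 52 = 276. Profit = 116 − 276 = -$160.
That loss of $160 beats the $224 the firm would lose by shutting down; producing recovers $64 of fixed cost.

Profit = -$160 at q = 4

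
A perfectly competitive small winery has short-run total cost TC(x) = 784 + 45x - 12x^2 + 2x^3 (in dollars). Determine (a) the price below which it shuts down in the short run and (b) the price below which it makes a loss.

Shutdown price = min AVC. AVC = 45 - 12x + 2x^2, with vertex at x = 3 and minimum $27.
ATC = 784/x + 45 - 12x + 2x^2. Setting dATC/dx = −784/x^2 − 12 + 4x = 0 gives x = 7 (since 4·7^3 − 12·7^2 = 784).
min ATC = 784/7 + 45 − 12·7 + 2·7^2 = $171. That is the break-even price.
Between these two prices the firm operates at a loss; above $171 it earns a profit.

Shutdown price = $27; break-even price = $171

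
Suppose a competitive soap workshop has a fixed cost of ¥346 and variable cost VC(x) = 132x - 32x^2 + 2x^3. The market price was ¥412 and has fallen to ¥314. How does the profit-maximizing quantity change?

Output falls from 14 to 13

MC = 132 - 64x + 6x^2; the shutdown threshold is min AVC = ¥4 (at x = 8).
At P = ¥412 ≥ min AVC, set P = MC on the rising branch: x = 14.
At P = ¥314 ≥ min AVC, set P = MC: x = 13. The firm stays open but cuts output.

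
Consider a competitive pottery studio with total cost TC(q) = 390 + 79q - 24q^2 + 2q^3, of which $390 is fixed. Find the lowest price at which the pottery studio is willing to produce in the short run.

$7 per unit

Short-run supply begins at min AVC. From VC = 79q - 24q^2 + 2q^3, AVC = 79 - 24q + 2q^2.
At the minimum of AVC, MC = AVC. MC = 79 - 48q + 6q^2; setting MC = AVC gives 4q^2 - 24q = 0, so q = 6. min AVC = 7.
The firm shuts down for any P below $7.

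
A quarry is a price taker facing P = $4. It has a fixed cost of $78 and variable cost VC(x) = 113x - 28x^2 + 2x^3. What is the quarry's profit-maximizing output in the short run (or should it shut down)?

Strip out fixed cost: VC = 113x - 28x^2 + 2x^3. Then AVC = 113 - 28x + 2x^2 and MC = 113 - 56x + 6x^2.
AVC hits its minimum where MC = AVC, at x = 7, giving min AVC = 113 - 28·7 + 2·7^2 = $15.
P = $4 lies below min AVC = $15; no output level covers variable cost.
The firm minimizes its loss by shutting down and losing only its fixed cost of $78.

Shut down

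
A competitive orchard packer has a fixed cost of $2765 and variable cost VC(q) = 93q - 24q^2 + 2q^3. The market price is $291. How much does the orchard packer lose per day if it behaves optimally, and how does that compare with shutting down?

Profit = -$345 at q = 11

AVC = 93 - 24q + 2q^2 has its minimum $21 at q = 6; price $291 clears that bar, so the firm operates.
MC = 93 - 48q + 6q^2. Setting P = MC and taking the root on the rising branch gives q* = 11.
TR = 291·11 = 3201. TC = 2765 + 781 = 3546. Profit = 3201 − 3546 = -$345.
Shutting down would mean losing the fixed cost of $2765, so operating at a loss of $345 is better by $2420.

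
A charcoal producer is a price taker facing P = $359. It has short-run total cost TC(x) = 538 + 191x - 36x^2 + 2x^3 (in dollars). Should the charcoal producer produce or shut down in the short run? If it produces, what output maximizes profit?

Produce at x = 14

Strip out fixed cost: VC = 191x - 36x^2 + 2x^3. Then AVC = 191 - 36x + 2x^2 and MC = 191 - 72x + 6x^2.
The AVC parabola has its vertex at x = 36/4 = 9, where AVC = 191 - 36·9 + 2·9^2 = $29.
Since P = $359 ≥ min AVC = $29, price covers variable cost and the firm should produce.
P = MC gives -168 - 72x + 6x^2 = 0, with roots -2 and 14. Take the larger (rising MC): x* = 14.
Check: AVC at x = 14 is $79 ≤ P, so revenue covers variable cost.
Profit = P·x − TC = 359·14 − 1644 = $3382.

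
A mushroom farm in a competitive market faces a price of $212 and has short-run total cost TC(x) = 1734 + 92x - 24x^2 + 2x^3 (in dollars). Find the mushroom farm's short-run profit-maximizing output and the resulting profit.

AVC = 92 - 24x + 2x^2 has its minimum $20 at x = 6; price $212 clears that bar, so the firm operates.
MC = 92 - 48x + 6x^2. Setting P = MC and taking the root on the rising branch gives x* = 10.
TR = 212·10 = 2120. TC = 1734 + 520 = 2254. Profit = 2120 − 2254 = -$134.
That loss of $134 beats the $1734 the firm would lose by shutting down; producing recovers $1600 of fixed cost.

Profit = -$134 at x = 10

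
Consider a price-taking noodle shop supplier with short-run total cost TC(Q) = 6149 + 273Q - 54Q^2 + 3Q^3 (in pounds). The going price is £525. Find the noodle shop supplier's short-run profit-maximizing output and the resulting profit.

AVC = 273 - 54Q + 3Q^2; min AVC = £30 at Q = 9. Since P = £525 ≥ min AVC, the firm produces.
MC = 273 - 108Q + 9Q^2. Setting P = MC and taking the root on the rising branch gives Q* = 14.
TR = 525·14 = 7350. TC = 6149 + 1470 = 7619. Profit = 7350 − 7619 = -£269.
Shutting down would mean losing the fixed cost of £6149, so operating at a loss of £269 is better by £5880.

Profit = -£269 at Q = 14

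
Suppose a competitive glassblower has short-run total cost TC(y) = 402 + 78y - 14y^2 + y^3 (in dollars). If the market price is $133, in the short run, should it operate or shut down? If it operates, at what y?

Strip out fixed cost: VC = 78y - 14y^2 + y^3. Then AVC = 78 - 14y + y^2 and MC = 78 - 28y + 3y^2.
The AVC parabola has its vertex at y = 14/2 = 7, where AVC = 78 - 14·7 + 7^2 = $29.
Because $133 ≥ $29, revenue can cover variable cost; the firm operates.
Set P = MC: 133 = 78 - 28y + 3y^2 → -55 - 28y + 3y^2 = 0. The roots are y = -5/3 and y = 11; the profit-maximizing output is on the rising part of MC, so y* = 11.
Check: AVC at y = 11 is $45 ≤ P, so revenue covers variable cost.
Profit = P·y − TC = 133·11 − 897 = $566.

Produce at y = 11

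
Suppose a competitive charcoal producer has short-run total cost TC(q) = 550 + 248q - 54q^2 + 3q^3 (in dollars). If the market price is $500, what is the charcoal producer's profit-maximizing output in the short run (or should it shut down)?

Produce at q = 14

Variable cost is VC = 248q - 54q^2 + 3q^3, so AVC = VC/q = 248 - 54q + 3q^2 and MC = dTC/dq = 248 - 108q + 9q^2.
AVC is minimized where dAVC/dq = -54 + 6q = 0, at q = 9; min AVC = 248 - 54·9 + 3·9^2 = $5.
P = $500 exceeds min AVC = $5, so the firm stays open.
Set P = MC: 500 = 248 - 108q + 9q^2 → -252 - 108q + 9q^2 = 0. The roots are q = -2 and q = 14; the profit-maximizing output is on the rising part of MC, so q* = 14.
Check: AVC at q = 14 is $80 ≤ P, so revenue covers variable cost.
Profit = P·q − TC = 500·14 − 1670 = $5330.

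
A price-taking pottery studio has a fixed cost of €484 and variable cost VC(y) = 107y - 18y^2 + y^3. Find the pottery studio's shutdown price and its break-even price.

Shutdown price = €26; break-even price = €74

AVC = 107 - 18y + y^2; minimized at y = 9, giving min AVC = €26. That is the shutdown price.
ATC = 484/y + 107 - 18y + y^2. Setting dATC/dy = −484/y^2 − 18 + 2y = 0 gives y = 11 (since 2·11^3 − 18·11^2 = 484).
min ATC = 484/11 + 107 − 18·11 + 11^2 = €74. That is the break-even price.
For €26 ≤ P < €74 the firm produces at a loss; below €26 it shuts down.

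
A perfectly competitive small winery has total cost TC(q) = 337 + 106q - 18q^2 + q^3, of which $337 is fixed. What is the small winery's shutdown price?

$25 per unit

The firm shuts down when price falls below the minimum of average variable cost. AVC = VC/q = 106 - 18q + q^2.
dAVC/dq = -18 + 2q = 0 gives q = 9. min AVC = 106 - 18·9 + 9^2 = 25.
So the shutdown price is $25.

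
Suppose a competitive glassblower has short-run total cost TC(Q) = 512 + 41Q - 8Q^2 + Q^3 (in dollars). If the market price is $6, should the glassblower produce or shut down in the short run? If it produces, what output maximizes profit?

Shut down

Variable cost is VC = 41Q - 8Q^2 + Q^3, so AVC = VC/Q = 41 - 8Q + Q^2 and MC = dTC/dQ = 41 - 16Q + 3Q^2.
The AVC parabola has its vertex at Q = 8/2 = 4, where AVC = 41 - 8·4 + 4^2 = $25.
With P < min AVC ($6 < $25), every unit sold adds to the loss.
Shutting down limits the loss to fixed cost, $512.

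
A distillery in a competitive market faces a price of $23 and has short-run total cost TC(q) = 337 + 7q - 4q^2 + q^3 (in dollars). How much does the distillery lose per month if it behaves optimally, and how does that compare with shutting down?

Profit = -$273 at q = 4

AVC = 7 - 4q + q^2 has its minimum $3 at q = 2; price $23 clears that bar, so the firm operates.
With MC = 7 - 8q + 3q^2, P = MC on the upward-sloping part at q* = 4.
TR = 23·4 = 92. TC = 337 + 28 = 365. Profit = 92 − 365 = -$273.
By producing, the firm covers all variable cost plus $64 of fixed cost; shutting down would lose the full $337.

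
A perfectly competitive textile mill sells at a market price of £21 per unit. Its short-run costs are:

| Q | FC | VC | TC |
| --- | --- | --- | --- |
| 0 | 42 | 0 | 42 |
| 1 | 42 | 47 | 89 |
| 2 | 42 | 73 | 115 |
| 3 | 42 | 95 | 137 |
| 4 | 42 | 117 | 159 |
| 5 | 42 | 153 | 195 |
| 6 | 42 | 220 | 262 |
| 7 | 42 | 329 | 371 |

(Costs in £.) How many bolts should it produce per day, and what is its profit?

Compute π = P·Q − TC at each output: Q=0: -42; Q=1: -68; Q=2: -73; Q=3: -74; Q=4: -75; Q=5: -90; Q=6: -136; Q=7: -224.
Profit is highest at Q = 0. Equivalently, the lowest AVC in the table is 117/4 ≈ £29.25 at Q = 4, and P = £21 falls below it — price never covers variable cost, so the firm shuts down and loses only its fixed cost.

Q = 0 (shut down); profit = -£42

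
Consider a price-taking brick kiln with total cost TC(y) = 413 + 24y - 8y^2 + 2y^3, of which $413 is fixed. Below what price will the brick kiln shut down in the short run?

$16 per unit

The firm shuts down when price falls below the minimum of average variable cost. AVC = VC/y = 24 - 8y + 2y^2.
dAVC/dy = -8 + 4y = 0 gives y = 2. min AVC = 24 - 8·2 + 2·2^2 = 16.
For P < $16 the firm produces nothing.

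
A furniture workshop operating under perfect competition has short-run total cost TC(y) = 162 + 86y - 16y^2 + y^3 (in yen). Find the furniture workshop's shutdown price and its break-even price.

AVC = 86 - 16y + y^2; minimized at y = 8, giving min AVC = ¥22. That is the shutdown price.
ATC = 162/y + 86 - 16y + y^2. Setting dATC/dy = −162/y^2 − 16 + 2y = 0 gives y = 9 (since 2·9^3 − 16·9^2 = 162).
min ATC = 162/9 + 86 − 16·9 + 9^2 = ¥41. That is the break-even price.
For ¥22 ≤ P < ¥41 the firm produces at a loss; below ¥22 it shuts down.

Shutdown price = ¥22; break-even price = ¥41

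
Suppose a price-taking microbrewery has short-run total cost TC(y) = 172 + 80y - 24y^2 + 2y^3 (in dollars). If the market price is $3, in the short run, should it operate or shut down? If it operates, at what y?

Shut down

From TC, MC = TC'(y) = 80 - 48y + 6y^2 and AVC = VC/y = 80 - 24y + 2y^2.
AVC hits its minimum where MC = AVC, at y = 6, giving min AVC = 80 - 24·6 + 2·6^2 = $8.
P = $3 lies below min AVC = $8; no output level covers variable cost.
Best response: produce nothing and absorb the $172 fixed cost.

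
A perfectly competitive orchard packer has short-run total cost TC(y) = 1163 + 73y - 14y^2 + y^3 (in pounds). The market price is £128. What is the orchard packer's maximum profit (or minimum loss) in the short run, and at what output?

AVC = 73 - 14y + y^2 has its minimum £24 at y = 7; price £128 clears that bar, so the firm operates.
MC = 73 - 28y + 3y^2. Setting P = MC and taking the root on the rising branch gives y* = 11.
TR = 128·11 = 1408. TC = 1163 + 440 = 1603. Profit = 1408 − 1603 = -£195.
Shutting down would mean losing the fixed cost of £1163, so operating at a loss of £195 is better by £968.

Profit = -£195 at y = 11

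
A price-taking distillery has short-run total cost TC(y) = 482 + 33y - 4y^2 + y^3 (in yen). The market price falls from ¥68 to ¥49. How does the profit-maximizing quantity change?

Output falls from 5 to 4

AVC = 33 - 4y + y^2, minimized at y = 2 where min AVC = ¥29. MC = 33 - 8y + 3y^2.
At P = ¥68 ≥ min AVC, set P = MC on the rising branch: y = 5.
At P = ¥49 ≥ min AVC, set P = MC: y = 4. The firm stays open but cuts output.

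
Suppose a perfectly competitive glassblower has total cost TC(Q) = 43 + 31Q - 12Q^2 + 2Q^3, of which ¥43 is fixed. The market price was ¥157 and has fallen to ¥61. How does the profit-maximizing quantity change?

AVC = 31 - 12Q + 2Q^2, minimized at Q = 3 where min AVC = ¥13. MC = 31 - 24Q + 6Q^2.
With P = ¥157 above the shutdown price, P = MC gives Q = 7.
At P = ¥61 ≥ min AVC, set P = MC: Q = 5. The firm stays open but cuts output.

Output falls from 7 to 5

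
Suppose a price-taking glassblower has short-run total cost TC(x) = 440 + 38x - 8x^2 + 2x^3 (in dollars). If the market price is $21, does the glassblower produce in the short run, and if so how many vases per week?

Shut down

Variable cost is VC = 38x - 8x^2 + 2x^3, so AVC = VC/x = 38 - 8x + 2x^2 and MC = dTC/dx = 38 - 16x + 6x^2.
AVC is minimized where dAVC/dx = -8 + 4x = 0, at x = 2; min AVC = 38 - 8·2 + 2·2^2 = $30.
With P < min AVC ($21 < $30), every unit sold adds to the loss.
The firm minimizes its loss by shutting down and losing only its fixed cost of $440.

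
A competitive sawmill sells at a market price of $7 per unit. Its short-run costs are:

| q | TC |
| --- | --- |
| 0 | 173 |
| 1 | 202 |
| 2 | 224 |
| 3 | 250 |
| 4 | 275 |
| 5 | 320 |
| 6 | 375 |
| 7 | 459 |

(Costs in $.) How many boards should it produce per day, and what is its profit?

Compute π = P·q − TC at each output: q=0: -173; q=1: -195; q=2: -210; q=3: -229; q=4: -247; q=5: -285; q=6: -333; q=7: -410.
Profit is highest at q = 0. Equivalently, the lowest AVC in the table is 51/2 ≈ $25.50 at q = 2, and P = $7 falls below it — price never covers variable cost, so the firm shuts down and loses only its fixed cost.

q = 0 (shut down); profit = -$173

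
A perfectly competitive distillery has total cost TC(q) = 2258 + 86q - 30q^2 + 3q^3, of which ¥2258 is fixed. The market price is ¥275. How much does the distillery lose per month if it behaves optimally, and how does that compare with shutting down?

Profit = -¥314 at q = 9

AVC = 86 - 30q + 3q^2 has its minimum ¥11 at q = 5; price ¥275 clears that bar, so the firm operates.
With MC = 86 - 60q + 9q^2, P = MC on the upward-sloping part at q* = 9.
TR = 275·9 = 2475. TC = 2258 + 531 = 2789. Profit = 2475 − 2789 = -¥314.
By producing, the firm covers all variable cost plus ¥1944 of fixed cost; shutting down would lose the full ¥2258.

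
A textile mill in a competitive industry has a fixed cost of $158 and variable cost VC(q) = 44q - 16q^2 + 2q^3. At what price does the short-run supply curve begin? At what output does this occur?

The firm shuts down when price falls below the minimum of average variable cost. AVC = VC/q = 44 - 16q + 2q^2.
dAVC/dq = -16 + 4q = 0 gives q = 4. min AVC = 44 - 16·4 + 2·4^2 = 12.
For P < $12 the firm produces nothing.

$12 per unit, at q = 4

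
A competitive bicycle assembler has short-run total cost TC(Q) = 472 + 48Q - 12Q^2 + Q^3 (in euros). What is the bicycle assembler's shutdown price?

The firm shuts down when price falls below the minimum of average variable cost. AVC = VC/Q = 48 - 12Q + Q^2.
dAVC/dQ = -12 + 2Q = 0 gives Q = 6. min AVC = 48 - 12·6 + 6^2 = 12.
For P < €12 the firm produces nothing.

€12 per unit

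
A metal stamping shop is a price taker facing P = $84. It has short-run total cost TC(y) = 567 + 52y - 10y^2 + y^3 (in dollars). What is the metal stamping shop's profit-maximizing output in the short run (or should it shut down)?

Produce at y = 8

From TC, MC = TC'(y) = 52 - 20y + 3y^2 and AVC = VC/y = 52 - 10y + y^2.
AVC hits its minimum where MC = AVC, at y = 5, giving min AVC = 52 - 10·5 + 5^2 = $27.
Because $84 ≥ $27, revenue can cover variable cost; the firm operates.
P = MC gives -32 - 20y + 3y^2 = 0, with roots -4/3 and 8. Take the larger (rising MC): y* = 8.
Check: AVC at y = 8 is $36 ≤ P, so revenue covers variable cost.
Profit = P·y − TC = 84·8 − 855 = -$183, a loss, but smaller than the $567 fixed cost the firm would lose by shutting down.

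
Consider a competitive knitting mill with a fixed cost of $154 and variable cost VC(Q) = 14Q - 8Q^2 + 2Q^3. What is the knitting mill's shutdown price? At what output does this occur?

$6 per unit, at Q = 2

The firm shuts down when price falls below the minimum of average variable cost. AVC = VC/Q = 14 - 8Q + 2Q^2.
dAVC/dQ = -8 + 4Q = 0 gives Q = 2. min AVC = 14 - 8·2 + 2·2^2 = 6.
So the shutdown price is $6.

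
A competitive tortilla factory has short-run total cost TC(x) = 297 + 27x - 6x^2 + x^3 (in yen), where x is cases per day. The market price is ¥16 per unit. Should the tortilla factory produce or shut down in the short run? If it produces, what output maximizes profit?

Shut down

From TC, MC = TC'(x) = 27 - 12x + 3x^2 and AVC = VC/x = 27 - 6x + x^2.
The AVC parabola has its vertex at x = 6/2 = 3, where AVC = 27 - 6·3 + 3^2 = ¥18.
With P < min AVC (¥16 < ¥18), every unit sold adds to the loss.
Shutting down limits the loss to fixed cost, ¥297.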